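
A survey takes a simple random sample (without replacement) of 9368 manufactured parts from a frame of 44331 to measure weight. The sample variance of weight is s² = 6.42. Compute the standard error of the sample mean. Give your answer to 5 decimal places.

0.02325

Under SRS without replacement, Var(ȳ) = (1 − f)·s²/n with f = n/N = 9368/44331 = 0.21131939.
Var(ȳ) = (1 − 0.21131939)·6.42/9368 = 0.78868061·6.853117 × 10^-4 = 5.4049205 × 10^-4.
SE(ȳ) = √(5.4049205 × 10^-4) = 0.02325.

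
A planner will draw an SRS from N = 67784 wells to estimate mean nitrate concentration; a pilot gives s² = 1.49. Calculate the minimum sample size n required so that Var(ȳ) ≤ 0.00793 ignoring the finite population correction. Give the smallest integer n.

Without fpc, n₀ = s²/D = 1.49/0.00793 = 187.8941.
Rounding up, n = 188.

188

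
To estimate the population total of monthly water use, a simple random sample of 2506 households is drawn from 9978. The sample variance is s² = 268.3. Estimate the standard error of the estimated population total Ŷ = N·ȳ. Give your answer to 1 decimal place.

2825.3

Var(Ŷ) = N²·Var(ȳ) = N²·(1 − n/N)·s²/n.
f = 2506/9978 = 0.25115254; Var(ȳ) = 0.74884746·268.3/2506 = 0.080173893.
Var(Ŷ) = 9978² · 0.080173893 = 7.9821516 × 10^6.
SE(Ŷ) = √(7.9821516 × 10^6) = 2825.3.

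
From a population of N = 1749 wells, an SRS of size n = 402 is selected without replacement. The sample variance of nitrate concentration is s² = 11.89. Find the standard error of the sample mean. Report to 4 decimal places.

0.1509

Under SRS without replacement, Var(ȳ) = (1 − f)·s²/n with f = n/N = 402/1749 = 0.22984563.
Var(ȳ) = (1 − 0.22984563)·11.89/402 = 0.77015437·0.029577114 = 0.022778944.
SE(ȳ) = √(0.022778944) = 0.1509.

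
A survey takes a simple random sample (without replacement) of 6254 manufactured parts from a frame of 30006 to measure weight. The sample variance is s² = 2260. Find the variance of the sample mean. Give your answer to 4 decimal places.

Under SRS without replacement, Var(ȳ) = (1 − f)·s²/n with f = n/N = 6254/30006 = 0.20842498.
Var(ȳ) = (1 − 0.20842498)·2260/6254 = 0.79157502·0.36136872 = 0.28605045.

0.2861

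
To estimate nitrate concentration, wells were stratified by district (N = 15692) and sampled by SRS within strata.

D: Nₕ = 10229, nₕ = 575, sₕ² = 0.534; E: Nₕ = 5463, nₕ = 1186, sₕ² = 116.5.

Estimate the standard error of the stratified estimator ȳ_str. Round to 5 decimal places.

0.09845

Var(ȳ_str) = Σₕ Wₕ²(1 − fₕ)sₕ²/nₕ with Wₕ = Nₕ/N, N = 15692.
D: Wₕ = 0.65186082; term = 0.65186082²·(1 − 0.05621273)·0.534/575 = 3.7244083 × 10^-4.
E: Wₕ = 0.34813918; term = 0.34813918²·(1 − 0.21709683)·116.5/1186 = 0.0093208408.
Sum = 0.0096932816.
SE = √(0.0096932816) = 0.09845.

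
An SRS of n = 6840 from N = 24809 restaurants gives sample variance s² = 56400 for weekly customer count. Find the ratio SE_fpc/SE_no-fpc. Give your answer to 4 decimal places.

f = n/N = 6840/24809 = 0.27570640.
SE_no-fpc = √(s²/n) = 2.8715177; SE_fpc = √((1−f)s²/n) = 2.4438178.
Ratio = √(1−f) = 0.85105441.

0.8511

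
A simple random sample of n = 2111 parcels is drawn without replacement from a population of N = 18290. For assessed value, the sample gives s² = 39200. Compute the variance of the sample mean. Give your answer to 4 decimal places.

Under SRS without replacement, Var(ȳ) = (1 − f)·s²/n with f = n/N = 2111/18290 = 0.11541826.
Var(ȳ) = (1 − 0.11541826)·39200/2111 = 0.88458174·18.569398 = 16.426151.

16.4262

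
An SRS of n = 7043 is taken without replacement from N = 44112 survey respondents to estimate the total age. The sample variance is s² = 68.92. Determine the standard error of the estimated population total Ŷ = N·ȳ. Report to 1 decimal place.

4000.2

Var(Ŷ) = N²·Var(ȳ) = N²·(1 − n/N)·s²/n.
f = 7043/44112 = 0.15966177; Var(ȳ) = 0.84033823·68.92/7043 = 0.0082232161.
Var(Ŷ) = 44112² · 0.0082232161 = 1.6001298 × 10^7.
SE(Ŷ) = √(1.6001298 × 10^7) = 4000.2.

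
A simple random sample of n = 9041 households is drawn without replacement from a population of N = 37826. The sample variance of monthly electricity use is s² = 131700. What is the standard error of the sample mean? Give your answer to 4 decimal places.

3.3295

Under SRS without replacement, Var(ȳ) = (1 − f)·s²/n with f = n/N = 9041/37826 = 0.23901549.
Var(ȳ) = (1 − 0.23901549)·131700/9041 = 0.76098451·14.566973 = 11.085241.
SE(ȳ) = √(11.085241) = 3.3295.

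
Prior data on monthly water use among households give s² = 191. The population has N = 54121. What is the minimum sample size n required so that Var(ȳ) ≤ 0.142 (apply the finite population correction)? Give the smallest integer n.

1313

Without fpc, n₀ = s²/D = 191/0.142 = 1345.0704.
With fpc, (1 − n/N)·s²/n ≤ D requires n ≥ n₀/(1 + n₀/N) = 1345.0704/(1 + 1345.0704/54121) = 1312.4520.
Rounding up, n = 1313.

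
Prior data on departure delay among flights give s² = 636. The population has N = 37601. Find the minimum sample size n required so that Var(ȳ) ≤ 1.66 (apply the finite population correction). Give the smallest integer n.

380

Without fpc, n₀ = s²/D = 636/1.66 = 383.1325.
With fpc, (1 − n/N)·s²/n ≤ D requires n ≥ n₀/(1 + n₀/N) = 383.1325/(1 + 383.1325/37601) = 379.2680.
Rounding up, n = 380.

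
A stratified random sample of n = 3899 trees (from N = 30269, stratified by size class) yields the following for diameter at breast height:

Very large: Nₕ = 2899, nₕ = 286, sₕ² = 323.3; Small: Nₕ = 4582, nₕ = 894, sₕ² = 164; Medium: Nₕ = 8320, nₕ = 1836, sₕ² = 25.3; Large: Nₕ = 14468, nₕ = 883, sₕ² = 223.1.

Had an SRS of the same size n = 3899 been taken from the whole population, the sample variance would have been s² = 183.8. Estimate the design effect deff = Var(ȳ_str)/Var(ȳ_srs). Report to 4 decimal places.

Var(ȳ_str) = Σ Wₕ²(1−fₕ)sₕ²/nₕ with Wₕ = Nₕ/30269:
  Very large: (2899/30269)²·(1−286/2899)·323.3/286 = 0.0093461156
  Small: (4582/30269)²·(1−894/4582)·164/894 = 0.0033834221
  Medium: (8320/30269)²·(1−1836/8320)·25.3/1836 = 8.1136829 × 10^-4
  Large: (14468/30269)²·(1−883/14468)·223.1/883 = 0.054201445
  → Var(ȳ_str) = 0.067742351.
Var(ȳ_srs) = (1 − 3899/30269)·183.8/3899 = 0.041068073.
deff = 0.067742351 / 0.041068073 = 1.6495.

1.6495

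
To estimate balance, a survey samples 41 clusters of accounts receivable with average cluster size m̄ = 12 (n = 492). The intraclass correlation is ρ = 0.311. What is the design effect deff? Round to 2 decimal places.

4.42

deff = 1 + (12 − 1)·0.311 = 1 + 3.421 = 4.421.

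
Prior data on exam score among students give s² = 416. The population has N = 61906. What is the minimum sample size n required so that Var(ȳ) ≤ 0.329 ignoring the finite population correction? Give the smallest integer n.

1265

Without fpc, n₀ = s²/D = 416/0.329 = 1264.4377.
Rounding up, n = 1265.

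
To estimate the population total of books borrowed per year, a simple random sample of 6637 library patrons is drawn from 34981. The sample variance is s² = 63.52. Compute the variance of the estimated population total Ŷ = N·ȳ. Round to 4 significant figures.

Var(Ŷ) = N²·Var(ȳ) = N²·(1 − n/N)·s²/n.
f = 6637/34981 = 0.18973157; Var(ȳ) = 0.81026843·63.52/6637 = 0.0077547462.
Var(Ŷ) = 34981² · 0.0077547462 = 9.4892531 × 10^6.

9.489 × 10^6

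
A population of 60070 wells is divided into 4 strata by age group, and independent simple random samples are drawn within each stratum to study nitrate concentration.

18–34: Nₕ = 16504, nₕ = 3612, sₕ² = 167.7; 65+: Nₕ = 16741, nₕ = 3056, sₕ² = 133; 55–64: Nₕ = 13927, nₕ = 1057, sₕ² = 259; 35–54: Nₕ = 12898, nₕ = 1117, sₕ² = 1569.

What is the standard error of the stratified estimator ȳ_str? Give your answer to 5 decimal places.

0.27717

Var(ȳ_str) = Σₕ Wₕ²(1 − fₕ)sₕ²/nₕ with Wₕ = Nₕ/N, N = 60070.
18–34: Wₕ = 0.27474613; term = 0.27474613²·(1 − 0.21885603)·167.7/3612 = 0.0027376604.
65+: Wₕ = 0.27869153; term = 0.27869153²·(1 − 0.18254585)·133/3056 = 0.0027631803.
55–64: Wₕ = 0.23184618; term = 0.23184618²·(1 − 0.07589574)·259/1057 = 0.012171543.
35–54: Wₕ = 0.21471616; term = 0.21471616²·(1 − 0.08660257)·1569/1117 = 0.059150584.
Sum = 0.076822968.
SE = √(0.076822968) = 0.27717.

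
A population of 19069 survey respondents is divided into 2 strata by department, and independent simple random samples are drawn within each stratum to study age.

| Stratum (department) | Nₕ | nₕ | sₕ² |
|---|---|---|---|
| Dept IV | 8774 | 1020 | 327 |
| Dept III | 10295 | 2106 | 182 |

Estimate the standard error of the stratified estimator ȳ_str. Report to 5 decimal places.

Var(ȳ_str) = Σₕ Wₕ²(1 − fₕ)sₕ²/nₕ with Wₕ = Nₕ/N, N = 19069.
Dept IV: Wₕ = 0.46011852; term = 0.46011852²·(1 − 0.11625256)·327/1020 = 0.059981203.
Dept III: Wₕ = 0.53988148; term = 0.53988148²·(1 − 0.20456532)·182/2106 = 0.020036156.
Sum = 0.080017359.
SE = √(0.080017359) = 0.28287.

0.28287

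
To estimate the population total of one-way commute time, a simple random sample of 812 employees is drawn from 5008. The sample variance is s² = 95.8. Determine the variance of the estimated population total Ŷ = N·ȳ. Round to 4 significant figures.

Var(Ŷ) = N²·Var(ȳ) = N²·(1 − n/N)·s²/n.
f = 812/5008 = 0.16214058; Var(ȳ) = 0.83785942·95.8/812 = 0.098850903.
Var(Ŷ) = 5008² · 0.098850903 = 2.479187 × 10^6.

2.479 × 10^6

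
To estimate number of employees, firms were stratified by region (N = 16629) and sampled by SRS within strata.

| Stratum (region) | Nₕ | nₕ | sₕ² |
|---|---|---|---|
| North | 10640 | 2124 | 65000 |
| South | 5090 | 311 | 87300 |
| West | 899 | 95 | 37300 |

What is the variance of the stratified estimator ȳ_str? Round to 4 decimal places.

35.7472

Var(ȳ_str) = Σₕ Wₕ²(1 − fₕ)sₕ²/nₕ with Wₕ = Nₕ/N, N = 16629.
North: Wₕ = 0.63984605; term = 0.63984605²·(1 − 0.19962406)·65000/2124 = 10.027758.
South: Wₕ = 0.30609177; term = 0.30609177²·(1 − 0.06110020)·87300/311 = 24.693145.
West: Wₕ = 0.05406218; term = 0.05406218²·(1 − 0.10567297)·37300/95 = 1.0262867.
Sum = 35.74719.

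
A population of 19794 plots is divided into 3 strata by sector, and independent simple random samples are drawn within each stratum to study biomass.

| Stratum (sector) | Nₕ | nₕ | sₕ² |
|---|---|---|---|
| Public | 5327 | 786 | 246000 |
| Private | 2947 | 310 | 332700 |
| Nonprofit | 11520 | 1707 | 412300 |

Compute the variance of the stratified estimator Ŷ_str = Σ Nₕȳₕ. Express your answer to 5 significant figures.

Var(Ŷ_str) = Σₕ Nₕ²(1 − fₕ)sₕ²/nₕ.
Public: 5327²·(1 − 786/5327)·246000/786 = 7.5708869 × 10^9.
Private: 2947²·(1 − 310/2947)·332700/310 = 8.3402942 × 10^9.
Nonprofit: 11520²·(1 − 1707/11520)·412300/1707 = 2.7304491 × 10^10.
Sum = 4.3215672 × 10^10.

4.3216 × 10^10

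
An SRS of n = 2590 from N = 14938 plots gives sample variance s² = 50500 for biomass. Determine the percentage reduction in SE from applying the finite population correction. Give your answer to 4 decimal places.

f = n/N = 2590/14938 = 0.17338332.
SE_no-fpc = √(s²/n) = 4.4156618; SE_fpc = √((1−f)s²/n) = 4.0146519.
Ratio = √(1−f) = 0.90918462. Reduction = 100·(1 − 0.90918462) = 9.0815%.

9.0815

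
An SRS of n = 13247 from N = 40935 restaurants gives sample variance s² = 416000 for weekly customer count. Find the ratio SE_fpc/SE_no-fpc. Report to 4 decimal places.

f = n/N = 13247/40935 = 0.32361060.
SE_no-fpc = √(s²/n) = 5.603868; SE_fpc = √((1−f)s²/n) = 4.6087833.
Ratio = √(1−f) = 0.82242896.

0.8224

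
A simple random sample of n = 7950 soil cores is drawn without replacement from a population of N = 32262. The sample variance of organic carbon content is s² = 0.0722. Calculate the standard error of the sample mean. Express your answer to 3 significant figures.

Under SRS without replacement, Var(ȳ) = (1 − f)·s²/n with f = n/N = 7950/32262 = 0.24641994.
Var(ȳ) = (1 − 0.24641994)·0.0722/7950 = 0.75358006·9.081761 × 10^-6 = 6.843834 × 10^-6.
SE(ȳ) = √(6.843834 × 10^-6) = 0.00262.

0.00262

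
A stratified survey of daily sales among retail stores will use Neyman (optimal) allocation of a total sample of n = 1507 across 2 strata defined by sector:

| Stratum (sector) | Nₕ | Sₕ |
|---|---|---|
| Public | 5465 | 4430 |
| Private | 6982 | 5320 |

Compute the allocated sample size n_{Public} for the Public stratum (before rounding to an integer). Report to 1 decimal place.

594.7

Neyman allocation: nₕ = n·NₕSₕ / Σⱼ NⱼSⱼ.
Σ NⱼSⱼ = 5465·4430 + 6982·5320 = 6.135419 × 10^7.
n_{Public} = 1507·5465·4430 / (6.135419 × 10^7) = 594.7.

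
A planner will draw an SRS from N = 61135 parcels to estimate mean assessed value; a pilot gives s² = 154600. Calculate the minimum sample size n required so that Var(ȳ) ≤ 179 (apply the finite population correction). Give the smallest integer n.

852

Without fpc, n₀ = s²/D = 154600/179 = 863.6872.
With fpc, (1 − n/N)·s²/n ≤ D requires n ≥ n₀/(1 + n₀/N) = 863.6872/(1 + 863.6872/61135) = 851.6554.
Rounding up, n = 852.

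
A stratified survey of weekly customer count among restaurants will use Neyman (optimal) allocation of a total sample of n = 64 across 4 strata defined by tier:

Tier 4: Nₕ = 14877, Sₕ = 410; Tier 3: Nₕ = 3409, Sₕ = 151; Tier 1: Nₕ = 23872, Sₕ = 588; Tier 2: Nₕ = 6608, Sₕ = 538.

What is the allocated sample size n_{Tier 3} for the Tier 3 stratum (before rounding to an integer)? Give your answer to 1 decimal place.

1.4

Neyman allocation: nₕ = n·NₕSₕ / Σⱼ NⱼSⱼ.
Σ NⱼSⱼ = 14877·410 + 3409·151 + 23872·588 + 6608·538 = 2.4206169 × 10^7.
n_{Tier 3} = 64·3409·151 / (2.4206169 × 10^7) = 1.4.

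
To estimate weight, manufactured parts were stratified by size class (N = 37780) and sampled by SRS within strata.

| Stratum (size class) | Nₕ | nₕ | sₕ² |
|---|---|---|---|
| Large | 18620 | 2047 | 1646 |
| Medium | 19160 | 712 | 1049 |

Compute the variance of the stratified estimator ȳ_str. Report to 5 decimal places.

Var(ȳ_str) = Σₕ Wₕ²(1 − fₕ)sₕ²/nₕ with Wₕ = Nₕ/N, N = 37780.
Large: Wₕ = 0.49285336; term = 0.49285336²·(1 − 0.10993555)·1646/2047 = 0.17384768.
Medium: Wₕ = 0.50714664; term = 0.50714664²·(1 − 0.03716075)·1049/712 = 0.36485171.
Sum = 0.53869939.

0.53870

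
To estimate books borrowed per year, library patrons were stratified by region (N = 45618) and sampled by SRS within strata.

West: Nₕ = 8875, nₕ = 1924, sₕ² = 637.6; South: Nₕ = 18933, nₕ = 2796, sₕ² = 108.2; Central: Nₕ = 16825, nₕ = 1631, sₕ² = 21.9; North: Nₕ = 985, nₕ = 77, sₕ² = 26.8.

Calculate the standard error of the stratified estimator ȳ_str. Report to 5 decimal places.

Var(ȳ_str) = Σₕ Wₕ²(1 − fₕ)sₕ²/nₕ with Wₕ = Nₕ/N, N = 45618.
West: Wₕ = 0.19455040; term = 0.19455040²·(1 − 0.21678873)·637.6/1924 = 0.009823956.
South: Wₕ = 0.41503354; term = 0.41503354²·(1 − 0.14767866)·108.2/2796 = 0.0056814586.
Central: Wₕ = 0.36882371; term = 0.36882371²·(1 − 0.09693908)·21.9/1631 = 0.0016494717.
North: Wₕ = 0.02159235; term = 0.02159235²·(1 − 0.07817259)·26.8/77 = 1.4958694 × 10^-4.
Sum = 0.017304473.
SE = √(0.017304473) = 0.13155.

0.13155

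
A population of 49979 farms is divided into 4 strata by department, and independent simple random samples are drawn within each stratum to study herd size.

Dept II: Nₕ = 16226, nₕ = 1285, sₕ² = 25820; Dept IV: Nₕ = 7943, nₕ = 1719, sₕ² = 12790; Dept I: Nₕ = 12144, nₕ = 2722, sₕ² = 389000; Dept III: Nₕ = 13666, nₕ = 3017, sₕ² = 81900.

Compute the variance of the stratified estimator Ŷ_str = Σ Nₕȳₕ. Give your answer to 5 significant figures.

2.5542 × 10^10

Var(Ŷ_str) = Σₕ Nₕ²(1 − fₕ)sₕ²/nₕ.
Dept II: 16226²·(1 − 1285/16226)·25820/1285 = 4.8712929 × 10^9.
Dept IV: 7943²·(1 − 1719/7943)·12790/1719 = 3.6783141 × 10^8.
Dept I: 12144²·(1 − 2722/12144)·389000/2722 = 1.6351829 × 10^10.
Dept III: 13666²·(1 − 3017/13666)·81900/3017 = 3.9505616 × 10^9.
Sum = 2.5541515 × 10^10.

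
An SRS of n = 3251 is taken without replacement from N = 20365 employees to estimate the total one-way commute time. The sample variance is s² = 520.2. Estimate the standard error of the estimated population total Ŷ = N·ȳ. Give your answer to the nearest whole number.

Var(Ŷ) = N²·Var(ȳ) = N²·(1 − n/N)·s²/n.
f = 3251/20365 = 0.15963663; Var(ȳ) = 0.84036337·520.2/3251 = 0.13446848.
Var(Ŷ) = 20365² · 0.13446848 = 5.5768546 × 10^7.
SE(Ŷ) = √(5.5768546 × 10^7) = 7468.

7468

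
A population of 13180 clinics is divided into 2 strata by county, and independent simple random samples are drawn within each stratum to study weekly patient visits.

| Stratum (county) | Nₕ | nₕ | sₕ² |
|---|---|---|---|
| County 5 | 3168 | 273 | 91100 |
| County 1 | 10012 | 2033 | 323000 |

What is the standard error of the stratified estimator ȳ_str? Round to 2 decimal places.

Var(ȳ_str) = Σₕ Wₕ²(1 − fₕ)sₕ²/nₕ with Wₕ = Nₕ/N, N = 13180.
County 5: Wₕ = 0.24036419; term = 0.24036419²·(1 − 0.08617424)·91100/273 = 17.618083.
County 1: Wₕ = 0.75963581; term = 0.75963581²·(1 − 0.20305633)·323000/2033 = 73.064031.
Sum = 90.682114.
SE = √(90.682114) = 9.52.

9.52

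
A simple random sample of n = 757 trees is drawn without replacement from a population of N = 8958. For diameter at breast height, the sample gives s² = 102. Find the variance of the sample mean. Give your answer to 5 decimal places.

0.12336

Under SRS without replacement, Var(ȳ) = (1 − f)·s²/n with f = n/N = 757/8958 = 0.08450547.
Var(ȳ) = (1 − 0.08450547)·102/757 = 0.91549453·0.1347424 = 0.12335593.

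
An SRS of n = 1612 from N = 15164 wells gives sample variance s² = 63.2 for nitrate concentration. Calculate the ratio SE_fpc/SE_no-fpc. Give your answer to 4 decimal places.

0.9454

f = n/N = 1612/15164 = 0.10630441.
SE_no-fpc = √(s²/n) = 0.19800494; SE_fpc = √((1−f)s²/n) = 0.18718491.
Ratio = √(1−f) = 0.94535475.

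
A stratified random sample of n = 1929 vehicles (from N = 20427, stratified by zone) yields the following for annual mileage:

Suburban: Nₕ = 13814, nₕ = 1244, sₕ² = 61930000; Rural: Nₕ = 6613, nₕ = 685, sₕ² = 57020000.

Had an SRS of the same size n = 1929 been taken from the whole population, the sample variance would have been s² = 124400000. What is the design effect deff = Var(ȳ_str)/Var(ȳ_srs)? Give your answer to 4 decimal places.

0.4887

Var(ȳ_str) = Σ Wₕ²(1−fₕ)sₕ²/nₕ with Wₕ = Nₕ/20427:
  Suburban: (13814/20427)²·(1−1244/13814)·61930000/1244 = 20716.971
  Rural: (6613/20427)²·(1−685/6613)·57020000/685 = 7820.4939
  → Var(ȳ_str) = 28537.465.
Var(ȳ_srs) = (1 − 1929/20427)·124400000/1929 = 58399.394.
deff = 28537.465 / 58399.394 = 0.4887.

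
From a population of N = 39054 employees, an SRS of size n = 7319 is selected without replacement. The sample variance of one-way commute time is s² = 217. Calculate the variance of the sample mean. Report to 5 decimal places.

Under SRS without replacement, Var(ȳ) = (1 − f)·s²/n with f = n/N = 7319/39054 = 0.18740718.
Var(ȳ) = (1 − 0.18740718)·217/7319 = 0.81259282·0.029648859 = 0.02409245.

0.02409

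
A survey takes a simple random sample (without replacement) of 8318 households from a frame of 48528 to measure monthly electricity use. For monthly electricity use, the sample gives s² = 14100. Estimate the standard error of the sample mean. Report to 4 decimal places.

1.1851

Under SRS without replacement, Var(ȳ) = (1 − f)·s²/n with f = n/N = 8318/48528 = 0.17140620.
Var(ȳ) = (1 − 0.17140620)·14100/8318 = 0.82859380·1.695119 = 1.4045651.
SE(ȳ) = √(1.4045651) = 1.1851.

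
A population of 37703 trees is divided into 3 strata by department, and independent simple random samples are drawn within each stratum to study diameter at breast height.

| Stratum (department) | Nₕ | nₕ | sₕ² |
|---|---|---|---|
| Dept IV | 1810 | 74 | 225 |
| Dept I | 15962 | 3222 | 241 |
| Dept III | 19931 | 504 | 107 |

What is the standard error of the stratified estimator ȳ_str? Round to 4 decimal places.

0.2743

Var(ȳ_str) = Σₕ Wₕ²(1 − fₕ)sₕ²/nₕ with Wₕ = Nₕ/N, N = 37703.
Dept IV: Wₕ = 0.04800679; term = 0.04800679²·(1 − 0.04088398)·225/74 = 0.0067208976.
Dept I: Wₕ = 0.42336154; term = 0.42336154²·(1 − 0.20185440)·241/3222 = 0.010700312.
Dept III: Wₕ = 0.52863167; term = 0.52863167²·(1 − 0.02528724)·107/504 = 0.057827745.
Sum = 0.075248955.
SE = √(0.075248955) = 0.2743.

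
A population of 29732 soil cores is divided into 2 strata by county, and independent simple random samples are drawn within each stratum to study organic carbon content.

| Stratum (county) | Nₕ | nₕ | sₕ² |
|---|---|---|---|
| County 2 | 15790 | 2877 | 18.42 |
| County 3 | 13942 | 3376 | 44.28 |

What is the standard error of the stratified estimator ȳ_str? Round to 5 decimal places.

Var(ȳ_str) = Σₕ Wₕ²(1 − fₕ)sₕ²/nₕ with Wₕ = Nₕ/N, N = 29732.
County 2: Wₕ = 0.53107763; term = 0.53107763²·(1 − 0.18220393)·18.42/2877 = 0.001476763.
County 3: Wₕ = 0.46892237; term = 0.46892237²·(1 − 0.24214603)·44.28/3376 = 0.0021857104.
Sum = 0.0036624734.
SE = √(0.0036624734) = 0.06052.

0.06052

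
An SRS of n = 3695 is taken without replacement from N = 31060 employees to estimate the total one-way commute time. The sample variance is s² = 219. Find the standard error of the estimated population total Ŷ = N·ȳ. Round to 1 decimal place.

7097.6

Var(Ŷ) = N²·Var(ȳ) = N²·(1 − n/N)·s²/n.
f = 3695/31060 = 0.11896330; Var(ȳ) = 0.88103670·219/3695 = 0.052218414.
Var(Ŷ) = 31060² · 0.052218414 = 5.0376336 × 10^7.
SE(Ŷ) = √(5.0376336 × 10^7) = 7097.6.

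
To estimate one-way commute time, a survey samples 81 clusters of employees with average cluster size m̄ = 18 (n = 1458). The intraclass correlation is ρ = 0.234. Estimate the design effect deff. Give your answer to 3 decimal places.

4.978

deff = 1 + (18 − 1)·0.234 = 1 + 3.978 = 4.978.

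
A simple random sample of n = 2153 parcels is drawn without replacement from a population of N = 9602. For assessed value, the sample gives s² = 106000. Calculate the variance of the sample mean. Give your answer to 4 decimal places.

Under SRS without replacement, Var(ȳ) = (1 − f)·s²/n with f = n/N = 2153/9602 = 0.22422412.
Var(ȳ) = (1 − 0.22422412)·106000/2153 = 0.77577588·49.233627 = 38.194261.

38.1943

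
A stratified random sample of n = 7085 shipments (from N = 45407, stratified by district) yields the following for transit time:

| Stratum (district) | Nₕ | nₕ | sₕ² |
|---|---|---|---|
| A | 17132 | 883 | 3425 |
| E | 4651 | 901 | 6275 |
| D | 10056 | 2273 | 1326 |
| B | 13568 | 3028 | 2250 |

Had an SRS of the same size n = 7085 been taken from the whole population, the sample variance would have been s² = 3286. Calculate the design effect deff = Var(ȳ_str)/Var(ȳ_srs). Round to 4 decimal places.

1.6767

Var(ȳ_str) = Σ Wₕ²(1−fₕ)sₕ²/nₕ with Wₕ = Nₕ/45407:
  A: (17132/45407)²·(1−883/17132)·3425/883 = 0.5237077
  E: (4651/45407)²·(1−901/4651)·6275/901 = 0.058914328
  D: (10056/45407)²·(1−2273/10056)·1326/2273 = 0.022144749
  B: (13568/45407)²·(1−3028/13568)·2250/3028 = 0.051539176
  → Var(ȳ_str) = 0.65630595.
Var(ȳ_srs) = (1 − 7085/45407)·3286/7085 = 0.39142906.
deff = 0.65630595 / 0.39142906 = 1.6767.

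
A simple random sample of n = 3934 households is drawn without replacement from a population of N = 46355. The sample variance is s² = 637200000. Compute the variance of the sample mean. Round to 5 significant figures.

Under SRS without replacement, Var(ȳ) = (1 − f)·s²/n with f = n/N = 3934/46355 = 0.08486679.
Var(ȳ) = (1 − 0.08486679)·637200000/3934 = 0.91513321·161972.55 = 148226.46.

148230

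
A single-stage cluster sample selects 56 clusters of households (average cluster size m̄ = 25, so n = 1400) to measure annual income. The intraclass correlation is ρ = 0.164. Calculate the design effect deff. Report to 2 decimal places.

4.94

deff = 1 + (25 − 1)·0.164 = 1 + 3.936 = 4.936.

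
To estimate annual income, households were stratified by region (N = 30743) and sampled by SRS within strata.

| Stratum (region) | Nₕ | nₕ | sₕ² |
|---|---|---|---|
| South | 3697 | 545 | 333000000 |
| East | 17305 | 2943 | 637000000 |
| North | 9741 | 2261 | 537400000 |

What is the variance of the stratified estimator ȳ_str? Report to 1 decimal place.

82774.1

Var(ȳ_str) = Σₕ Wₕ²(1 − fₕ)sₕ²/nₕ with Wₕ = Nₕ/N, N = 30743.
South: Wₕ = 0.12025502; term = 0.12025502²·(1 − 0.14741682)·333000000/545 = 7533.3978.
East: Wₕ = 0.56289237; term = 0.56289237²·(1 − 0.17006645)·637000000/2943 = 56917.158.
North: Wₕ = 0.31685262; term = 0.31685262²·(1 − 0.23211169)·537400000/2261 = 18323.556.
Sum = 82774.112.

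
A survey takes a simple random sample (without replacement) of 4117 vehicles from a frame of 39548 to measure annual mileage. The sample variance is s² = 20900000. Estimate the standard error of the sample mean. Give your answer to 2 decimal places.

67.44

Under SRS without replacement, Var(ȳ) = (1 − f)·s²/n with f = n/N = 4117/39548 = 0.10410135.
Var(ȳ) = (1 − 0.10410135)·20900000/4117 = 0.89589865·5076.512 = 4548.0403.
SE(ȳ) = √(4548.0403) = 67.44.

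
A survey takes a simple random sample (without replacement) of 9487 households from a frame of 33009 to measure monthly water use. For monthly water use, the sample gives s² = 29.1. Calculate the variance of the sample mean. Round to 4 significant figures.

Under SRS without replacement, Var(ȳ) = (1 − f)·s²/n with f = n/N = 9487/33009 = 0.28740646.
Var(ȳ) = (1 − 0.28740646)·29.1/9487 = 0.71259354·0.0030673553 = 0.0021857776.

0.002186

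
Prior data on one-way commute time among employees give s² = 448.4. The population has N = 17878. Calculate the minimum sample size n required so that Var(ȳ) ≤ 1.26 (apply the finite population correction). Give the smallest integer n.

Without fpc, n₀ = s²/D = 448.4/1.26 = 355.8730.
With fpc, (1 − n/N)·s²/n ≤ D requires n ≥ n₀/(1 + n₀/N) = 355.8730/(1 + 355.8730/17878) = 348.9274.
Rounding up, n = 349.

349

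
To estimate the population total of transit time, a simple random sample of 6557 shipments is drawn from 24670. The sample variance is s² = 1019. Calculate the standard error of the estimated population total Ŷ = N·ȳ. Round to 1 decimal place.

Var(Ŷ) = N²·Var(ȳ) = N²·(1 − n/N)·s²/n.
f = 6557/24670 = 0.26578841; Var(ȳ) = 0.73421159·1019/6557 = 0.11410121.
Var(Ŷ) = 24670² · 0.11410121 = 6.9443012 × 10^7.
SE(Ŷ) = √(6.9443012 × 10^7) = 8333.2.

8333.2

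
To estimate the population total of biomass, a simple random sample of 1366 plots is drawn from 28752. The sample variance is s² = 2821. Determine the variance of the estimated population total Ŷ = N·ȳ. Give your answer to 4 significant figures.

Var(Ŷ) = N²·Var(ȳ) = N²·(1 − n/N)·s²/n.
f = 1366/28752 = 0.04750974; Var(ȳ) = 0.95249026·2821/1366 = 1.9670388.
Var(Ŷ) = 28752² · 1.9670388 = 1.6261067 × 10^9.

1.626 × 10^9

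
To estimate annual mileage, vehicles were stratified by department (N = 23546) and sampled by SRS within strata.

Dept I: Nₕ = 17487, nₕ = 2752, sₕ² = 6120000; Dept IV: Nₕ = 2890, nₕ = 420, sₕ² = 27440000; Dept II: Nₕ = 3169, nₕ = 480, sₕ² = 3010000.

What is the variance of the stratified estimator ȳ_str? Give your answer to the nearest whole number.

Var(ȳ_str) = Σₕ Wₕ²(1 − fₕ)sₕ²/nₕ with Wₕ = Nₕ/N, N = 23546.
Dept I: Wₕ = 0.74267391; term = 0.74267391²·(1 − 0.15737405)·6120000/2752 = 1033.5564.
Dept IV: Wₕ = 0.12273847; term = 0.12273847²·(1 − 0.14532872)·27440000/420 = 841.19239.
Dept II: Wₕ = 0.13458762; term = 0.13458762²·(1 − 0.15146734)·3010000/480 = 96.383795.
Sum = 1971.1326.

1971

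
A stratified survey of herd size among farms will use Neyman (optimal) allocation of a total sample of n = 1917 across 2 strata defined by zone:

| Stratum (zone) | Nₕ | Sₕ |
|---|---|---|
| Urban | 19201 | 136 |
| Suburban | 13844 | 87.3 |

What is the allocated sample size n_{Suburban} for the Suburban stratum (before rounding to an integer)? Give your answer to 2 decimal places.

Neyman allocation: nₕ = n·NₕSₕ / Σⱼ NⱼSⱼ.
Σ NⱼSⱼ = 19201·136 + 13844·87.3 = 3.8199172 × 10^6.
n_{Suburban} = 1917·13844·87.3 / (3.8199172 × 10^6) = 606.52.

606.52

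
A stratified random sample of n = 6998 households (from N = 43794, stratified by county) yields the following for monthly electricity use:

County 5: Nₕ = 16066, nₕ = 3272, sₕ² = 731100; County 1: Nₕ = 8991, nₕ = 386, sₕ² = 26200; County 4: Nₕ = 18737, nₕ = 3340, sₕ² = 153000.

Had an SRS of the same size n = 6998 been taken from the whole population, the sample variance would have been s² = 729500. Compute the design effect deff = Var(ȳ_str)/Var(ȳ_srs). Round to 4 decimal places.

0.3833

Var(ȳ_str) = Σ Wₕ²(1−fₕ)sₕ²/nₕ with Wₕ = Nₕ/43794:
  County 5: (16066/43794)²·(1−3272/16066)·731100/3272 = 23.946849
  County 1: (8991/43794)²·(1−386/8991)·26200/386 = 2.7380642
  County 4: (18737/43794)²·(1−3340/18737)·153000/3340 = 6.8905185
  → Var(ȳ_str) = 33.575432.
Var(ȳ_srs) = (1 − 6998/43794)·729500/6998 = 87.586537.
deff = 33.575432 / 87.586537 = 0.3833.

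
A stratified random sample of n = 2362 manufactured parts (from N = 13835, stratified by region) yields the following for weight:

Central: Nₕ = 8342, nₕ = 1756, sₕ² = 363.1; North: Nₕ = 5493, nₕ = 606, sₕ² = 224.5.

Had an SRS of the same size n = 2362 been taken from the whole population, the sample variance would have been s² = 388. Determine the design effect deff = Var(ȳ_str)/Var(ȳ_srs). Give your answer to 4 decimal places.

Var(ȳ_str) = Σ Wₕ²(1−fₕ)sₕ²/nₕ with Wₕ = Nₕ/13835:
  Central: (8342/13835)²·(1−1756/8342)·363.1/1756 = 0.059351995
  North: (5493/13835)²·(1−606/5493)·224.5/606 = 0.051956194
  → Var(ȳ_str) = 0.11130819.
Var(ȳ_srs) = (1 − 2362/13835)·388/2362 = 0.13622276.
deff = 0.11130819 / 0.13622276 = 0.8171.

0.8171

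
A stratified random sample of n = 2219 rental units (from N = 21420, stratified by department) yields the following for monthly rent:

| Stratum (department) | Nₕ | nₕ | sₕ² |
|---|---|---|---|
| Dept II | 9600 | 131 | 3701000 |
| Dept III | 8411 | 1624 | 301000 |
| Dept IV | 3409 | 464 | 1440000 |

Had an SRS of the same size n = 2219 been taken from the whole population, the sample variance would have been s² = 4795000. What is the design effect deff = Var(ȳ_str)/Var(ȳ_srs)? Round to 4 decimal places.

Var(ȳ_str) = Σ Wₕ²(1−fₕ)sₕ²/nₕ with Wₕ = Nₕ/21420:
  Dept II: (9600/21420)²·(1−131/9600)·3701000/131 = 5597.3725
  Dept III: (8411/21420)²·(1−1624/8411)·301000/1624 = 23.06041
  Dept IV: (3409/21420)²·(1−464/3409)·1440000/464 = 67.907521
  → Var(ȳ_str) = 5688.3404.
Var(ȳ_srs) = (1 − 2219/21420)·4795000/2219 = 1937.0271.
deff = 5688.3404 / 1937.0271 = 2.9366.

2.9366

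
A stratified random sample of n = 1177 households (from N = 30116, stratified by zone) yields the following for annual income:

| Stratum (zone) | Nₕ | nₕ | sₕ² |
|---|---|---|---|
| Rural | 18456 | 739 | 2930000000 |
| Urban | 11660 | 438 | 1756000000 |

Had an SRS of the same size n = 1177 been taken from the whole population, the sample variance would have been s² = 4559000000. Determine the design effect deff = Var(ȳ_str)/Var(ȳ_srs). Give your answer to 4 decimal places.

0.5394

Var(ȳ_str) = Σ Wₕ²(1−fₕ)sₕ²/nₕ with Wₕ = Nₕ/30116:
  Rural: (18456/30116)²·(1−739/18456)·2930000000/739 = 1.4294085 × 10^6
  Urban: (11660/30116)²·(1−438/11660)·1756000000/438 = 578395.15
  → Var(ȳ_str) = 2.0078037 × 10^6.
Var(ȳ_srs) = (1 − 1177/30116)·4559000000/1177 = 3.7220256 × 10^6.
deff = (2.0078037 × 10^6) / (3.7220256 × 10^6) = 0.5394.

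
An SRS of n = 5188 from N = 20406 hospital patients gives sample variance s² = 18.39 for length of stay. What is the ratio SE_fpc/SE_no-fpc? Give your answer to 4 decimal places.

0.8636

f = n/N = 5188/20406 = 0.25423895.
SE_no-fpc = √(s²/n) = 0.059537539; SE_fpc = √((1−f)s²/n) = 0.051415105.
Ratio = √(1−f) = 0.86357458.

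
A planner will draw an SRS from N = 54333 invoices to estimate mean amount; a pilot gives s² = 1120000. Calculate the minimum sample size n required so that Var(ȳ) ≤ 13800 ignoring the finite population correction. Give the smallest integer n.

Without fpc, n₀ = s²/D = 1120000/13800 = 81.1594.
Rounding up, n = 82.

82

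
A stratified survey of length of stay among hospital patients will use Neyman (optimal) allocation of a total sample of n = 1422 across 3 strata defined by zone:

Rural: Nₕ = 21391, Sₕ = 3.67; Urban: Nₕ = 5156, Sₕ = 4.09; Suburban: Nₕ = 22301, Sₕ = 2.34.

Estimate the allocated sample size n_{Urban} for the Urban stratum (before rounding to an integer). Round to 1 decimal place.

Neyman allocation: nₕ = n·NₕSₕ / Σⱼ NⱼSⱼ.
Σ NⱼSⱼ = 21391·3.67 + 5156·4.09 + 22301·2.34 = 151777.35.
n_{Urban} = 1422·5156·4.09 / 151777.35 = 197.6.

197.6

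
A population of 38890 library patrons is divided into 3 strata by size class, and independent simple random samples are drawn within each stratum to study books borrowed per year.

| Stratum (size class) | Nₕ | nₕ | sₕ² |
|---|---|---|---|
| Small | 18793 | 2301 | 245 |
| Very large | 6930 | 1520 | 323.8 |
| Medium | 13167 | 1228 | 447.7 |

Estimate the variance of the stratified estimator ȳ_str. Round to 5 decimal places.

0.06499

Var(ȳ_str) = Σₕ Wₕ²(1 − fₕ)sₕ²/nₕ with Wₕ = Nₕ/N, N = 38890.
Small: Wₕ = 0.48323476; term = 0.48323476²·(1 − 0.12243921)·245/2301 = 0.021819411.
Very large: Wₕ = 0.17819491; term = 0.17819491²·(1 − 0.21933622)·323.8/1520 = 0.0052806559.
Medium: Wₕ = 0.33857033; term = 0.33857033²·(1 − 0.09326346)·447.7/1228 = 0.037893754.
Sum = 0.064993821.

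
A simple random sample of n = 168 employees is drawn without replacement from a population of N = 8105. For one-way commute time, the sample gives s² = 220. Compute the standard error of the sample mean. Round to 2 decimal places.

1.13

Under SRS without replacement, Var(ȳ) = (1 − f)·s²/n with f = n/N = 168/8105 = 0.02072795.
Var(ȳ) = (1 − 0.02072795)·220/168 = 0.97927205·1.3095238 = 1.2823801.
SE(ȳ) = √(1.2823801) = 1.13.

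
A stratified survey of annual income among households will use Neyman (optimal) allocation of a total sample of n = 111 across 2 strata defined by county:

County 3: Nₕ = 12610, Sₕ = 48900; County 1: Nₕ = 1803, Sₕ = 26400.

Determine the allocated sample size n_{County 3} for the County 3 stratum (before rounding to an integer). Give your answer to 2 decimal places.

Neyman allocation: nₕ = n·NₕSₕ / Σⱼ NⱼSⱼ.
Σ NⱼSⱼ = 12610·48900 + 1803·26400 = 6.642282 × 10^8.
n_{County 3} = 111·12610·48900 / (6.642282 × 10^8) = 103.05.

103.05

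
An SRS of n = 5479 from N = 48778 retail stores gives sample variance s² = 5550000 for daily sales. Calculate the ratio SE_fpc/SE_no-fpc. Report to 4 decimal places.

f = n/N = 5479/48778 = 0.11232523.
SE_no-fpc = √(s²/n) = 31.82701; SE_fpc = √((1−f)s²/n) = 29.986293.
Ratio = √(1−f) = 0.94216494.

0.9422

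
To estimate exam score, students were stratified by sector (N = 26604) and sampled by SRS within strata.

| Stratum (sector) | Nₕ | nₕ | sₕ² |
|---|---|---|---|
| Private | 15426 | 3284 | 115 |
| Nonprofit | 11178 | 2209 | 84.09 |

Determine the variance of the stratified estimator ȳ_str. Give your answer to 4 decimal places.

0.0147

Var(ȳ_str) = Σₕ Wₕ²(1 − fₕ)sₕ²/nₕ with Wₕ = Nₕ/N, N = 26604.
Private: Wₕ = 0.57983762; term = 0.57983762²·(1 − 0.21288733)·115/3284 = 0.0092671111.
Nonprofit: Wₕ = 0.42016238; term = 0.42016238²·(1 − 0.19762033)·84.09/2209 = 0.0053921615.
Sum = 0.014659273.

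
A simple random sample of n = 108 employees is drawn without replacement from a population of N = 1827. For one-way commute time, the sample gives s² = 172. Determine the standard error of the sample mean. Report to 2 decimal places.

1.22

Under SRS without replacement, Var(ȳ) = (1 − f)·s²/n with f = n/N = 108/1827 = 0.05911330.
Var(ȳ) = (1 − 0.05911330)·172/108 = 0.94088670·1.5925926 = 1.4984492.
SE(ȳ) = √(1.4984492) = 1.22.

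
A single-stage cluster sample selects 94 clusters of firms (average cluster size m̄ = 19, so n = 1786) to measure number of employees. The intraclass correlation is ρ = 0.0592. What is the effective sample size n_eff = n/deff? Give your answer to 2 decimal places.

864.64

deff = 1 + (19 − 1)·0.0592 = 1 + 1.0656 = 2.0656.
n_eff = 1786 / 2.0656 = 864.64.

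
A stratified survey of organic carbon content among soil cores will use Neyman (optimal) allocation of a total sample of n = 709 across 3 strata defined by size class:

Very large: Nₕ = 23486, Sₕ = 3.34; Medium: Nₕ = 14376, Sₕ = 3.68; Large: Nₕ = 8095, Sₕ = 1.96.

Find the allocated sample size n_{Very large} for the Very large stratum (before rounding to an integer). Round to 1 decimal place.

Neyman allocation: nₕ = n·NₕSₕ / Σⱼ NⱼSⱼ.
Σ NⱼSⱼ = 23486·3.34 + 14376·3.68 + 8095·1.96 = 147213.12.
n_{Very large} = 709·23486·3.34 / 147213.12 = 377.8.

377.8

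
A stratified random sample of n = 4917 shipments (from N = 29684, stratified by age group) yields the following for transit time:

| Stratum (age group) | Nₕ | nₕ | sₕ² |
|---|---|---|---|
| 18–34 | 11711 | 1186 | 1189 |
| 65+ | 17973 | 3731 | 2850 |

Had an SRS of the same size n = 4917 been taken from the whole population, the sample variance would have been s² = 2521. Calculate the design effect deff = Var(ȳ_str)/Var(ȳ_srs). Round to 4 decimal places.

0.8466

Var(ȳ_str) = Σ Wₕ²(1−fₕ)sₕ²/nₕ with Wₕ = Nₕ/29684:
  18–34: (11711/29684)²·(1−1186/11711)·1189/1186 = 0.14023887
  65+: (17973/29684)²·(1−3731/17973)·2850/3731 = 0.22190461
  → Var(ȳ_str) = 0.36214348.
Var(ȳ_srs) = (1 − 4917/29684)·2521/4917 = 0.4277831.
deff = 0.36214348 / 0.4277831 = 0.8466.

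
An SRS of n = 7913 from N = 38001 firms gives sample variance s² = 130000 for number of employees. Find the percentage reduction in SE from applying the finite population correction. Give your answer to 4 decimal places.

11.0186

f = n/N = 7913/38001 = 0.20823136.
SE_no-fpc = √(s²/n) = 4.0532286; SE_fpc = √((1−f)s²/n) = 3.6066188.
Ratio = √(1−f) = 0.88981382. Reduction = 100·(1 − 0.88981382) = 11.0186%.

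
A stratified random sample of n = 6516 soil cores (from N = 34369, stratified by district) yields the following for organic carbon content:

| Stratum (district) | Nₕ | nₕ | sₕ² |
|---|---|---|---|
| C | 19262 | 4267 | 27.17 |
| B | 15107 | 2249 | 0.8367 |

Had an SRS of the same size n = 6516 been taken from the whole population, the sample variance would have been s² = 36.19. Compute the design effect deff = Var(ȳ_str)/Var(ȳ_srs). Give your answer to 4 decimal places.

Var(ȳ_str) = Σ Wₕ²(1−fₕ)sₕ²/nₕ with Wₕ = Nₕ/34369:
  C: (19262/34369)²·(1−4267/19262)·27.17/4267 = 0.0015569729
  B: (15107/34369)²·(1−2249/15107)·0.8367/2249 = 6.1178408 × 10^-5
  → Var(ȳ_str) = 0.0016181513.
Var(ȳ_srs) = (1 − 6516/34369)·36.19/6516 = 0.0045010371.
deff = 0.0016181513 / 0.0045010371 = 0.3595.

0.3595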